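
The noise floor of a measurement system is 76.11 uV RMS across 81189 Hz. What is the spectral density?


Noise spectral density = Vrms / sqrt(BW).
NSD = 76.11 / sqrt(81189)
NSD = 76.11 / 284.9368
NSD = 0.2671 uV/sqrt(Hz)

0.2671 uV/sqrt(Hz)


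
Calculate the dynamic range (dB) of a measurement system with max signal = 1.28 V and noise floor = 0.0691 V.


Dynamic range = 20 * log10(Vmax / Vnoise).
DR = 20 * log10(1.28 / 0.0691)
DR = 20 * log10(18.52)
DR = 25.35 dB

25.35 dB


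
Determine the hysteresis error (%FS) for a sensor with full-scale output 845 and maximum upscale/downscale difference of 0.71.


Hysteresis = (max difference / full scale) * 100%.
H = (0.71 / 845) * 100
H = 0.084 %FS

0.084 %FS


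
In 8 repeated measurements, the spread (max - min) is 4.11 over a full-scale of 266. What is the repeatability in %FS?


Repeatability = (spread / full scale) * 100%.
R = (4.11 / 266) * 100
R = 1.545 %FS

1.545 %FS


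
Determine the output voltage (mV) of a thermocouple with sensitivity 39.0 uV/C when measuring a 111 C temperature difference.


The thermocouple output V = sensitivity * dT.
V = 39.0 uV/C * 111 C
V = 4329.0 uV
V = 4.329 mV

4.329 mV


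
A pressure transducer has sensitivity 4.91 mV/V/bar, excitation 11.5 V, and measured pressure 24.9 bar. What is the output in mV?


Output = sensitivity * Vex * P.
Vout = 4.91 * 11.5 * 24.9
Vout = 56.465 * 24.9
Vout = 1405.98 mV

1405.98 mV


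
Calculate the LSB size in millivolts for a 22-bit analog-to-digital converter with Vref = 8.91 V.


The resolution (LSB) of an ADC is Vref / 2^n.
LSB = 8.91 / 2^22
LSB = 8.91 / 4194304
LSB = 2.12e-06 V = 0.00212431 mV

0.00212431 mV


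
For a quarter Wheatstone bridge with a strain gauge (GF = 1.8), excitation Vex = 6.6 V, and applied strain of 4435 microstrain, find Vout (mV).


Quarter bridge output: Vout = (GF * epsilon * Vex) / 4.
Vout = (1.8 * 4435e-6 * 6.6) / 4
Vout = 0.0526878 / 4 V
Vout = 0.01317195 V = 13.1719 mV

13.1719 mV


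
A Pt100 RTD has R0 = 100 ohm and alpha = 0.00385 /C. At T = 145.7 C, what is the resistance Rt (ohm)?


The RTD equation: Rt = R0 * (1 + alpha * T).
Rt = 100 * (1 + 0.00385 * 145.7)
Rt = 100 * (1 + 0.560945)
Rt = 100 * 1.560945
Rt = 156.095 ohm

156.095 ohm


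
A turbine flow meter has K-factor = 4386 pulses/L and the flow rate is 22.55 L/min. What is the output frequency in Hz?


Frequency = K * Q / 60 (converting L/min to L/s).
f = 4386 * 22.55 / 60
f = 98904.3 / 60
f = 1648.4 Hz

1648.4 Hz


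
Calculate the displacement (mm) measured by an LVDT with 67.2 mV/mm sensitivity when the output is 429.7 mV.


Displacement = Vout / sensitivity.
d = 429.7 / 67.2
d = 6.394 mm

6.394 mm


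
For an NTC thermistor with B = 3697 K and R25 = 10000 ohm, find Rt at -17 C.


NTC thermistor equation: Rt = R25 * exp(B * (1/T - 1/T25)).
T in Kelvin: 256.15 K, T25 = 298.15 K
1/T - 1/T25 = 1/256.15 - 1/298.15 = 0.00054995
B * (1/T - 1/T25) = 3697 * 0.00054995 = 2.0332
Rt = 10000 * exp(2.0332) = 76381.1 ohm

76381.1 ohm


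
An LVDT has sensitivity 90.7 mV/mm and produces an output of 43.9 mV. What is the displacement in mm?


Displacement = Vout / sensitivity.
d = 43.9 / 90.7
d = 0.484 mm

0.484 mm


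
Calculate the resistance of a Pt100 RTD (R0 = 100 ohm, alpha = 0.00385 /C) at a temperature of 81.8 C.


The RTD equation: Rt = R0 * (1 + alpha * T).
Rt = 100 * (1 + 0.00385 * 81.8)
Rt = 100 * (1 + 0.31493)
Rt = 100 * 1.31493
Rt = 131.493 ohm

131.493 ohm


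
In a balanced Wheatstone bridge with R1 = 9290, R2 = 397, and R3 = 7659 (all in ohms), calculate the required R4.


At balance: R1*R4 = R2*R3, so R4 = R2*R3/R1.
R4 = 397 * 7659 / 9290
R4 = 3040623 / 9290
R4 = 327.3 ohm

327.3 ohm


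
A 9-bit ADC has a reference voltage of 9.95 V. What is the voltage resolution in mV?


The resolution (LSB) of an ADC is Vref / 2^n.
LSB = 9.95 / 2^9
LSB = 9.95 / 512
LSB = 0.01943359 V = 19.43359375 mV

19.43359375 mV


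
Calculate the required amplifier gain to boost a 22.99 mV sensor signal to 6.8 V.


Gain = Vout / Vin (converting to same units).
G = 6.8 V / 22.99 mV
G = 6800.0 mV / 22.99 mV
G = 295.78

295.78


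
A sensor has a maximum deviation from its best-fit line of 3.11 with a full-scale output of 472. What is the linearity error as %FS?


Linearity error = (max deviation / full scale) * 100%.
Linearity = (3.11 / 472) * 100
Linearity = 0.659 %FS

0.659 %FS


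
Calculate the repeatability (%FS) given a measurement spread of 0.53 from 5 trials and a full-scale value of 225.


Repeatability = (spread / full scale) * 100%.
R = (0.53 / 225) * 100
R = 0.236 %FS

0.236 %FS


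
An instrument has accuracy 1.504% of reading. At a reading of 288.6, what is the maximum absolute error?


Absolute error = (accuracy% / 100) * reading.
Error = (1.504 / 100) * 288.6
Error = 0.01504 * 288.6
Error = 4.3405

4.3405


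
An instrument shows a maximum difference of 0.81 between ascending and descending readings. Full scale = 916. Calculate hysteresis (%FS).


Hysteresis = (max difference / full scale) * 100%.
H = (0.81 / 916) * 100
H = 0.088 %FS

0.088 %FS


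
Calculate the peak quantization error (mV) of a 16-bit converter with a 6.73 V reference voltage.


The maximum quantization error is +/- LSB/2.
LSB = Vref / 2^n = 6.73 / 65536 = 0.00010269 V
Max error = LSB / 2 = 0.00010269 / 2 = 5.135e-05 V
Max error = 0.0513 mV

0.0513 mV


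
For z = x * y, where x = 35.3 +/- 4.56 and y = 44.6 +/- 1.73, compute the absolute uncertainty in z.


For a product z = x*y, the relative uncertainty is:
uz/z = sqrt((ux/x)^2 + (uy/y)^2)
Relative uncertainties: ux/x = 4.56/35.3 = 0.129178
uy/y = 1.73/44.6 = 0.038789
z = 35.3 * 44.6 = 1574.4
uz = 1574.4 * sqrt(0.129178^2 + 0.038789^2) = 212.347

212.347


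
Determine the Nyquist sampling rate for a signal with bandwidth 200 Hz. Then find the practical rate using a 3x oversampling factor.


By Nyquist theorem, fs_min = 2 * fmax.
fs_min = 2 * 200 = 400 Hz
Practical rate = 3 * fs_min = 3 * 400 = 1200 Hz

fs_min = 400 Hz, fs_practical = 1200 Hz


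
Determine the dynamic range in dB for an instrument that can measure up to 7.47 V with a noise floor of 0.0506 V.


Dynamic range = 20 * log10(Vmax / Vnoise).
DR = 20 * log10(7.47 / 0.0506)
DR = 20 * log10(147.63)
DR = 43.38 dB

43.38 dB


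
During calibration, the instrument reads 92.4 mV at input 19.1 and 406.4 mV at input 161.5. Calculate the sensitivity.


Sensitivity = (y2 - y1) / (x2 - x1).
S = (406.4 - 92.4) / (161.5 - 19.1)
S = 314.0 / 142.4
S = 2.2051 mV/unit

2.2051 mV/unit


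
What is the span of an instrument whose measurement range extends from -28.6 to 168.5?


Span = upper range - lower range.
Span = 168.5 - (-28.6)
Span = 197.1

197.1


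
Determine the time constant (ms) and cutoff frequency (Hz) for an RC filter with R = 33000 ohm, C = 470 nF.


Time constant: tau = R * C.
tau = 33000 * 4.70e-07 = 0.01551 s
tau = 15.51 ms
Cutoff frequency: fc = 1 / (2*pi*R*C).
fc = 1 / (2*pi*0.01551) = 10.26 Hz

tau = 15.51 ms, fc = 10.26 Hz


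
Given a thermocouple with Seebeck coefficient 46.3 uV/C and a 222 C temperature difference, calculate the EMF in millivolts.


The thermocouple output V = sensitivity * dT.
V = 46.3 uV/C * 222 C
V = 10278.6 uV
V = 10.279 mV

10.279 mV


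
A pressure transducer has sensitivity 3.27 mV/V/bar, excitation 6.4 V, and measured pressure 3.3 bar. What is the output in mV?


Output = sensitivity * Vex * P.
Vout = 3.27 * 6.4 * 3.3
Vout = 20.928 * 3.3
Vout = 69.06 mV

69.06 mV


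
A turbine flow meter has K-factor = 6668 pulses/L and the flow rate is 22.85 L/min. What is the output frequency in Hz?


Frequency = K * Q / 60 (converting L/min to L/s).
f = 6668 * 22.85 / 60
f = 152363.8 / 60
f = 2539.4 Hz

2539.4 Hz


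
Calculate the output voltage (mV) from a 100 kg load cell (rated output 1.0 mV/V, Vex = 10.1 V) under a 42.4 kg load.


Vout = rated_output * Vex * (load / capacity).
Vout = 1.0 * 10.1 * (42.4 / 100)
Vout = 1.0 * 10.1 * 0.424
Vout = 4.282 mV

4.282 mV


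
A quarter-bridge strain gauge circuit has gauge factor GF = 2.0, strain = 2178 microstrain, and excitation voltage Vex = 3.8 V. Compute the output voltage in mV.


Quarter bridge output: Vout = (GF * epsilon * Vex) / 4.
Vout = (2.0 * 2178e-6 * 3.8) / 4
Vout = 0.0165528 / 4 V
Vout = 0.0041382 V = 4.1382 mV

4.1382 mV


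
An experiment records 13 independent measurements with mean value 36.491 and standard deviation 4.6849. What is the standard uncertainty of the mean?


The standard uncertainty for Type A evaluation is u = s / sqrt(n).
u = 4.6849 / sqrt(13)
u = 4.6849 / 3.6056
u = 1.2994

1.2994


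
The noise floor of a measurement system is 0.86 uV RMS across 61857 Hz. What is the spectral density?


Noise spectral density = Vrms / sqrt(BW).
NSD = 0.86 / sqrt(61857)
NSD = 0.86 / 248.7107
NSD = 0.0035 uV/sqrt(Hz)

0.0035 uV/sqrt(Hz)


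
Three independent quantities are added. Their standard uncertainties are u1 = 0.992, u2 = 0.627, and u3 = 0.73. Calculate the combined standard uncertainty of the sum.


For a sum of independent quantities, uc = sqrt(u1^2 + u2^2 + u3^2).
uc = sqrt(0.992^2 + 0.627^2 + 0.73^2)
uc = sqrt(0.984064 + 0.393129 + 0.5329)
uc = 1.3821

1.3821


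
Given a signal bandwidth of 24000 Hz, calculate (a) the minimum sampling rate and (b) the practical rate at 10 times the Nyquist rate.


By Nyquist theorem, fs_min = 2 * fmax.
fs_min = 2 * 24000 = 48000 Hz
Practical rate = 10 * fs_min = 10 * 48000 = 480000 Hz

fs_min = 48000 Hz, fs_practical = 480000 Hz


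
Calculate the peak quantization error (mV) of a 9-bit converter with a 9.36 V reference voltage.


The maximum quantization error is +/- LSB/2.
LSB = Vref / 2^n = 9.36 / 512 = 0.01828125 V
Max error = LSB / 2 = 0.01828125 / 2 = 0.00914062 V
Max error = 9.1406 mV

9.1406 mV


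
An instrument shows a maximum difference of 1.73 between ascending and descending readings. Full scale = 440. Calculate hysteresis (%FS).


Hysteresis = (max difference / full scale) * 100%.
H = (1.73 / 440) * 100
H = 0.393 %FS

0.393 %FS


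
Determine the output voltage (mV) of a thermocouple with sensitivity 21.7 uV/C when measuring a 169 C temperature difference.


The thermocouple output V = sensitivity * dT.
V = 21.7 uV/C * 169 C
V = 3667.3 uV
V = 3.667 mV

3.667 mV


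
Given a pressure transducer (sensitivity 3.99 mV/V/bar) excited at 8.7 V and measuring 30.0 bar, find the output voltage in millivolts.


Output = sensitivity * Vex * P.
Vout = 3.99 * 8.7 * 30.0
Vout = 34.713 * 30.0
Vout = 1041.39 mV

1041.39 mV


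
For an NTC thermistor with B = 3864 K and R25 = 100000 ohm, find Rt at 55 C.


NTC thermistor equation: Rt = R25 * exp(B * (1/T - 1/T25)).
T in Kelvin: 328.15 K, T25 = 298.15 K
1/T - 1/T25 = 1/328.15 - 1/298.15 = -0.00030663
B * (1/T - 1/T25) = 3864 * -0.00030663 = -1.1848
Rt = 100000 * exp(-1.1848) = 30580.2 ohm

30580.2 ohm


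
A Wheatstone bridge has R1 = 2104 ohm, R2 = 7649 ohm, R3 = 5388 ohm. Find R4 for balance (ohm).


At balance: R1*R4 = R2*R3, so R4 = R2*R3/R1.
R4 = 7649 * 5388 / 2104
R4 = 41212812 / 2104
R4 = 19587.84 ohm

19587.84 ohm


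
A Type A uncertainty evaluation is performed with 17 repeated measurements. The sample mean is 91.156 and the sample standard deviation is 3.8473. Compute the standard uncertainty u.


The standard uncertainty for Type A evaluation is u = s / sqrt(n).
u = 3.8473 / sqrt(17)
u = 3.8473 / 4.1231
u = 0.9331

0.9331


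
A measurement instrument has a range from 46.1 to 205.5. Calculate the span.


Span = upper range - lower range.
Span = 205.5 - (46.1)
Span = 159.4

159.4


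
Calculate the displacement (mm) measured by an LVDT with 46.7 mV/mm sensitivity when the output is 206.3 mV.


Displacement = Vout / sensitivity.
d = 206.3 / 46.7
d = 4.418 mm

4.418 mm


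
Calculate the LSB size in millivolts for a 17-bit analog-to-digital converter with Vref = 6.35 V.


The resolution (LSB) of an ADC is Vref / 2^n.
LSB = 6.35 / 2^17
LSB = 6.35 / 131072
LSB = 4.845e-05 V = 0.04844666 mV

0.04844666 mV


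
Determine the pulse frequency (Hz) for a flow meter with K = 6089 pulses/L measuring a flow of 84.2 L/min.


Frequency = K * Q / 60 (converting L/min to L/s).
f = 6089 * 84.2 / 60
f = 512693.8 / 60
f = 8544.9 Hz

8544.9 Hz


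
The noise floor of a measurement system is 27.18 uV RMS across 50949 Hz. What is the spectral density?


Noise spectral density = Vrms / sqrt(BW).
NSD = 27.18 / sqrt(50949)
NSD = 27.18 / 225.7189
NSD = 0.1204 uV/sqrt(Hz)

0.1204 uV/sqrt(Hz)


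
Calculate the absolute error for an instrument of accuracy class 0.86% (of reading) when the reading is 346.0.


Absolute error = (accuracy% / 100) * reading.
Error = (0.86 / 100) * 346.0
Error = 0.0086 * 346.0
Error = 2.9756

2.9756


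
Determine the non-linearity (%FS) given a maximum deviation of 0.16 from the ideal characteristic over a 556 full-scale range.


Linearity error = (max deviation / full scale) * 100%.
Linearity = (0.16 / 556) * 100
Linearity = 0.029 %FS

0.029 %FS


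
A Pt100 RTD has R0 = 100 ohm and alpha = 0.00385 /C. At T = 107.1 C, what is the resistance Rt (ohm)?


The RTD equation: Rt = R0 * (1 + alpha * T).
Rt = 100 * (1 + 0.00385 * 107.1)
Rt = 100 * (1 + 0.412335)
Rt = 100 * 1.412335
Rt = 141.234 ohm

141.234 ohm


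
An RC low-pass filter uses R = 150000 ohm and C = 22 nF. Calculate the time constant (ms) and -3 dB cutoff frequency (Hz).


Time constant: tau = R * C.
tau = 150000 * 2.20e-08 = 0.0033 s
tau = 3.3 ms
Cutoff frequency: fc = 1 / (2*pi*R*C).
fc = 1 / (2*pi*0.0033) = 48.23 Hz

tau = 3.3 ms, fc = 48.23 Hz


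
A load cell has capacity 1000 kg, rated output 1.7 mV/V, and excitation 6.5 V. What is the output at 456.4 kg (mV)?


Vout = rated_output * Vex * (load / capacity).
Vout = 1.7 * 6.5 * (456.4 / 1000)
Vout = 1.7 * 6.5 * 0.4564
Vout = 5.043 mV

5.043 mV


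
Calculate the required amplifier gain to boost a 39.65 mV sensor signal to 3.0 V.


Gain = Vout / Vin (converting to same units).
G = 3.0 V / 39.65 mV
G = 3000.0 mV / 39.65 mV
G = 75.66

75.66


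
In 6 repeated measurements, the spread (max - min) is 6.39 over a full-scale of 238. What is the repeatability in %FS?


Repeatability = (spread / full scale) * 100%.
R = (6.39 / 238) * 100
R = 2.685 %FS

2.685 %FS


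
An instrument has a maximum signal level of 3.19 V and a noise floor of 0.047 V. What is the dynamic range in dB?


Dynamic range = 20 * log10(Vmax / Vnoise).
DR = 20 * log10(3.19 / 0.047)
DR = 20 * log10(67.87)
DR = 36.63 dB

36.63 dB


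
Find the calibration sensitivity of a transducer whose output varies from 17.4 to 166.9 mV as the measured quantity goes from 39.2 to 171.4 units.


Sensitivity = (y2 - y1) / (x2 - x1).
S = (166.9 - 17.4) / (171.4 - 39.2)
S = 149.5 / 132.2
S = 1.1309 mV/unit

1.1309 mV/unit


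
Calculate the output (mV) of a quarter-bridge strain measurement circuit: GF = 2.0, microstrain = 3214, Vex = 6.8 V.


Quarter bridge output: Vout = (GF * epsilon * Vex) / 4.
Vout = (2.0 * 3214e-6 * 6.8) / 4
Vout = 0.0437104 / 4 V
Vout = 0.0109276 V = 10.9276 mV

10.9276 mV


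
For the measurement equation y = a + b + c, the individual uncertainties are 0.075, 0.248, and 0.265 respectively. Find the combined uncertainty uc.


For a sum of independent quantities, uc = sqrt(u1^2 + u2^2 + u3^2).
uc = sqrt(0.075^2 + 0.248^2 + 0.265^2)
uc = sqrt(0.005625 + 0.061504 + 0.070225)
uc = 0.3706

0.3706


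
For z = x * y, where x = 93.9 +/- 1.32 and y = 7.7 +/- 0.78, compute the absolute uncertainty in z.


For a product z = x*y, the relative uncertainty is:
uz/z = sqrt((ux/x)^2 + (uy/y)^2)
Relative uncertainties: ux/x = 1.32/93.9 = 0.014058
uy/y = 0.78/7.7 = 0.101299
z = 93.9 * 7.7 = 723.0
uz = 723.0 * sqrt(0.014058^2 + 0.101299^2) = 73.944

73.944


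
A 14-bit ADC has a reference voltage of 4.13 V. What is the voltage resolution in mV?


The resolution (LSB) of an ADC is Vref / 2^n.
LSB = 4.13 / 2^14
LSB = 4.13 / 16384
LSB = 0.00025208 V = 0.2520752 mV

0.2520752 mV


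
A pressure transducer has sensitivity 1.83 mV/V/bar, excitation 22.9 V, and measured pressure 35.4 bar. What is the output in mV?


Output = sensitivity * Vex * P.
Vout = 1.83 * 22.9 * 35.4
Vout = 41.907 * 35.4
Vout = 1483.51 mV

1483.51 mV


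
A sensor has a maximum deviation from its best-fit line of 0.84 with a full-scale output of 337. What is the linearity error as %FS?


Linearity error = (max deviation / full scale) * 100%.
Linearity = (0.84 / 337) * 100
Linearity = 0.249 %FS

0.249 %FS


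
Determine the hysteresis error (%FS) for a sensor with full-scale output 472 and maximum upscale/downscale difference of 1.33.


Hysteresis = (max difference / full scale) * 100%.
H = (1.33 / 472) * 100
H = 0.282 %FS

0.282 %FS


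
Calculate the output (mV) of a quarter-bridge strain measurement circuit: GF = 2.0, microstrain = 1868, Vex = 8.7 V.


Quarter bridge output: Vout = (GF * epsilon * Vex) / 4.
Vout = (2.0 * 1868e-6 * 8.7) / 4
Vout = 0.0325032 / 4 V
Vout = 0.0081258 V = 8.1258 mV

8.1258 mV


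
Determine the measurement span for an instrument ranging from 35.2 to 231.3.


Span = upper range - lower range.
Span = 231.3 - (35.2)
Span = 196.1

196.1


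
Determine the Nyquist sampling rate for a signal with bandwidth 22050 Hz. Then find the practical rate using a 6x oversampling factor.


By Nyquist theorem, fs_min = 2 * fmax.
fs_min = 2 * 22050 = 44100 Hz
Practical rate = 6 * fs_min = 6 * 44100 = 264600 Hz

fs_min = 44100 Hz, fs_practical = 264600 Hz


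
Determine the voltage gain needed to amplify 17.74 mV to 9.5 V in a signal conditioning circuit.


Gain = Vout / Vin (converting to same units).
G = 9.5 V / 17.74 mV
G = 9500.0 mV / 17.74 mV
G = 535.51

535.51


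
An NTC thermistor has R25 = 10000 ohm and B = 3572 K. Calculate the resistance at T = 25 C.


NTC thermistor equation: Rt = R25 * exp(B * (1/T - 1/T25)).
T in Kelvin: 298.15 K, T25 = 298.15 K
1/T - 1/T25 = 1/298.15 - 1/298.15 = 0.0
B * (1/T - 1/T25) = 3572 * 0.0 = 0.0
Rt = 10000 * exp(0.0) = 10000.0 ohm

10000.0 ohm


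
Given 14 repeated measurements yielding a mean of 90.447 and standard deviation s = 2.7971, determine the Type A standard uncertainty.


The standard uncertainty for Type A evaluation is u = s / sqrt(n).
u = 2.7971 / sqrt(14)
u = 2.7971 / 3.7417
u = 0.7476

0.7476


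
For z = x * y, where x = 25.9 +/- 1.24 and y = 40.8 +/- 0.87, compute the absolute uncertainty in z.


For a product z = x*y, the relative uncertainty is:
uz/z = sqrt((ux/x)^2 + (uy/y)^2)
Relative uncertainties: ux/x = 1.24/25.9 = 0.047876
uy/y = 0.87/40.8 = 0.021324
z = 25.9 * 40.8 = 1056.7
uz = 1056.7 * sqrt(0.047876^2 + 0.021324^2) = 55.383

55.383


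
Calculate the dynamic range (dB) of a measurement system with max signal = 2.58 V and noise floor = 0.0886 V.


Dynamic range = 20 * log10(Vmax / Vnoise).
DR = 20 * log10(2.58 / 0.0886)
DR = 20 * log10(29.12)
DR = 29.28 dB

29.28 dB


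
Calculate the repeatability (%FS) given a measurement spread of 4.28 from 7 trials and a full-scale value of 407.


Repeatability = (spread / full scale) * 100%.
R = (4.28 / 407) * 100
R = 1.052 %FS

1.052 %FS


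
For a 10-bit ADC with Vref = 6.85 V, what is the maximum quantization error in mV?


The maximum quantization error is +/- LSB/2.
LSB = Vref / 2^n = 6.85 / 1024 = 0.00668945 V
Max error = LSB / 2 = 0.00668945 / 2 = 0.00334473 V
Max error = 3.3447 mV

3.3447 mV


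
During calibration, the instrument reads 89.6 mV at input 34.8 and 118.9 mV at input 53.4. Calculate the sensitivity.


Sensitivity = (y2 - y1) / (x2 - x1).
S = (118.9 - 89.6) / (53.4 - 34.8)
S = 29.3 / 18.6
S = 1.5753 mV/unit

1.5753 mV/unit


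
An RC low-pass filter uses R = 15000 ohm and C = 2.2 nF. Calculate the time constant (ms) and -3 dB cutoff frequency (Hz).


Time constant: tau = R * C.
tau = 15000 * 2.20e-09 = 3.3e-05 s
tau = 0.033 ms
Cutoff frequency: fc = 1 / (2*pi*R*C).
fc = 1 / (2*pi*3.3e-05) = 4822.88 Hz

tau = 0.033 ms, fc = 4822.88 Hz


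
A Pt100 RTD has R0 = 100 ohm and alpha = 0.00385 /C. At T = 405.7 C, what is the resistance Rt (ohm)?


The RTD equation: Rt = R0 * (1 + alpha * T).
Rt = 100 * (1 + 0.00385 * 405.7)
Rt = 100 * (1 + 1.561945)
Rt = 100 * 2.561945
Rt = 256.194 ohm

256.194 ohm


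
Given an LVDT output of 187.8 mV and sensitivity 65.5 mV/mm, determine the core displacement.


Displacement = Vout / sensitivity.
d = 187.8 / 65.5
d = 2.867 mm

2.867 mm


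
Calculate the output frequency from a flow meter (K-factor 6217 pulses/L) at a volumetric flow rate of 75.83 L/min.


Frequency = K * Q / 60 (converting L/min to L/s).
f = 6217 * 75.83 / 60
f = 471435.11 / 60
f = 7857.25 Hz

7857.25 Hz


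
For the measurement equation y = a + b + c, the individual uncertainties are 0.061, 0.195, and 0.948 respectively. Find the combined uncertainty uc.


For a sum of independent quantities, uc = sqrt(u1^2 + u2^2 + u3^2).
uc = sqrt(0.061^2 + 0.195^2 + 0.948^2)
uc = sqrt(0.003721 + 0.038025 + 0.898704)
uc = 0.9698

0.9698


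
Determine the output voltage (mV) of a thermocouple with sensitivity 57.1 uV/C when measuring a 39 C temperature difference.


The thermocouple output V = sensitivity * dT.
V = 57.1 uV/C * 39 C
V = 2226.9 uV
V = 2.227 mV

2.227 mV


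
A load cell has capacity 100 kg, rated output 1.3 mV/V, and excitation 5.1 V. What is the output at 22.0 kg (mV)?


Vout = rated_output * Vex * (load / capacity).
Vout = 1.3 * 5.1 * (22.0 / 100)
Vout = 1.3 * 5.1 * 0.22
Vout = 1.459 mV

1.459 mV


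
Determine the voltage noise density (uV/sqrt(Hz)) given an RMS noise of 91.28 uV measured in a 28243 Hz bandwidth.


Noise spectral density = Vrms / sqrt(BW).
NSD = 91.28 / sqrt(28243)
NSD = 91.28 / 168.0565
NSD = 0.5432 uV/sqrt(Hz)

0.5432 uV/sqrt(Hz)


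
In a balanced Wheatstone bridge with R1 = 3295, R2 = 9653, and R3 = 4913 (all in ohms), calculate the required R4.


At balance: R1*R4 = R2*R3, so R4 = R2*R3/R1.
R4 = 9653 * 4913 / 3295
R4 = 47425189 / 3295
R4 = 14393.08 ohm

14393.08 ohm


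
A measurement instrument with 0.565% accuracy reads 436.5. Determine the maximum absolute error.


Absolute error = (accuracy% / 100) * reading.
Error = (0.565 / 100) * 436.5
Error = 0.00565 * 436.5
Error = 2.4662

2.4662


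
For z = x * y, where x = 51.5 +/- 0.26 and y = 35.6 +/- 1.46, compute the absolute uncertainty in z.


For a product z = x*y, the relative uncertainty is:
uz/z = sqrt((ux/x)^2 + (uy/y)^2)
Relative uncertainties: ux/x = 0.26/51.5 = 0.005049
uy/y = 1.46/35.6 = 0.041011
z = 51.5 * 35.6 = 1833.4
uz = 1833.4 * sqrt(0.005049^2 + 0.041011^2) = 75.758

75.758


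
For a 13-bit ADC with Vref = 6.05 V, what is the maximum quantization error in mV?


The maximum quantization error is +/- LSB/2.
LSB = Vref / 2^n = 6.05 / 8192 = 0.00073853 V
Max error = LSB / 2 = 0.00073853 / 2 = 0.00036926 V
Max error = 0.3693 mV

0.3693 mV


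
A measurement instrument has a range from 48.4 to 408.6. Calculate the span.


Span = upper range - lower range.
Span = 408.6 - (48.4)
Span = 360.2

360.2


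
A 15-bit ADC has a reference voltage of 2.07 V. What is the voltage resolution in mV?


The resolution (LSB) of an ADC is Vref / 2^n.
LSB = 2.07 / 2^15
LSB = 2.07 / 32768
LSB = 6.317e-05 V = 0.06317139 mV

0.06317139 mV


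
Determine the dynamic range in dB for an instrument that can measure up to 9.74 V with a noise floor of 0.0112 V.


Dynamic range = 20 * log10(Vmax / Vnoise).
DR = 20 * log10(9.74 / 0.0112)
DR = 20 * log10(869.64)
DR = 58.79 dB

58.79 dB


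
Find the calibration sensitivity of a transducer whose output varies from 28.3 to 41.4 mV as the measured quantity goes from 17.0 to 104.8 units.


Sensitivity = (y2 - y1) / (x2 - x1).
S = (41.4 - 28.3) / (104.8 - 17.0)
S = 13.1 / 87.8
S = 0.1492 mV/unit

0.1492 mV/unit


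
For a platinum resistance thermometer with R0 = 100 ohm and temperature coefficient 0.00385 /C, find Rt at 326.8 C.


The RTD equation: Rt = R0 * (1 + alpha * T).
Rt = 100 * (1 + 0.00385 * 326.8)
Rt = 100 * (1 + 1.25818)
Rt = 100 * 2.25818
Rt = 225.818 ohm

225.818 ohm


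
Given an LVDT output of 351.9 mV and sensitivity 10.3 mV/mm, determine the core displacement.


Displacement = Vout / sensitivity.
d = 351.9 / 10.3
d = 34.165 mm

34.165 mm


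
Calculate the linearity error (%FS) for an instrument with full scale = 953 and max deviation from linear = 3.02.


Linearity error = (max deviation / full scale) * 100%.
Linearity = (3.02 / 953) * 100
Linearity = 0.317 %FS

0.317 %FS


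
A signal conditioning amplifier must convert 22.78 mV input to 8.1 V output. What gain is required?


Gain = Vout / Vin (converting to same units).
G = 8.1 V / 22.78 mV
G = 8100.0 mV / 22.78 mV
G = 355.58

355.58


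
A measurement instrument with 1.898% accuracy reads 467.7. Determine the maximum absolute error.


Absolute error = (accuracy% / 100) * reading.
Error = (1.898 / 100) * 467.7
Error = 0.01898 * 467.7
Error = 8.8769

8.8769


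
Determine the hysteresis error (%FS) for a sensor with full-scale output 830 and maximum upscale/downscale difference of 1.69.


Hysteresis = (max difference / full scale) * 100%.
H = (1.69 / 830) * 100
H = 0.204 %FS

0.204 %FS


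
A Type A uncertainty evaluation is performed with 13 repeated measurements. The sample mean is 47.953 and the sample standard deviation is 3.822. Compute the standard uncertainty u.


The standard uncertainty for Type A evaluation is u = s / sqrt(n).
u = 3.822 / sqrt(13)
u = 3.822 / 3.6056
u = 1.06

1.06


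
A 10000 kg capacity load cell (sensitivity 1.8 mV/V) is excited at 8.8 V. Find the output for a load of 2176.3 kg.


Vout = rated_output * Vex * (load / capacity).
Vout = 1.8 * 8.8 * (2176.3 / 10000)
Vout = 1.8 * 8.8 * 0.21763
Vout = 3.447 mV

3.447 mV


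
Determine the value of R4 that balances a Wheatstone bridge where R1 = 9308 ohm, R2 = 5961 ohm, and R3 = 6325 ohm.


At balance: R1*R4 = R2*R3, so R4 = R2*R3/R1.
R4 = 5961 * 6325 / 9308
R4 = 37703325 / 9308
R4 = 4050.64 ohm

4050.64 ohm


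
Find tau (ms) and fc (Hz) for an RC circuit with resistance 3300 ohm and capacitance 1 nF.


Time constant: tau = R * C.
tau = 3300 * 1.00e-09 = 3.3e-06 s
tau = 0.0033 ms
Cutoff frequency: fc = 1 / (2*pi*R*C).
fc = 1 / (2*pi*3.3e-06) = 48228.77 Hz

tau = 0.0033 ms, fc = 48228.77 Hz


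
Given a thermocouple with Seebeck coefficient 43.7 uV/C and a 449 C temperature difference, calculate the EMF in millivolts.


The thermocouple output V = sensitivity * dT.
V = 43.7 uV/C * 449 C
V = 19621.3 uV
V = 19.621 mV

19.621 mV


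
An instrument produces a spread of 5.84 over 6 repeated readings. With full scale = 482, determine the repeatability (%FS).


Repeatability = (spread / full scale) * 100%.
R = (5.84 / 482) * 100
R = 1.212 %FS

1.212 %FS


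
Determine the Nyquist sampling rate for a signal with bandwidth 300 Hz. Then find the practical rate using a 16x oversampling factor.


By Nyquist theorem, fs_min = 2 * fmax.
fs_min = 2 * 300 = 600 Hz
Practical rate = 16 * fs_min = 16 * 600 = 9600 Hz

fs_min = 600 Hz, fs_practical = 9600 Hz


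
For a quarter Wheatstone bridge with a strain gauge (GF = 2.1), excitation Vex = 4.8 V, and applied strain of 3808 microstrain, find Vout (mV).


Quarter bridge output: Vout = (GF * epsilon * Vex) / 4.
Vout = (2.1 * 3808e-6 * 4.8) / 4
Vout = 0.03838464 / 4 V
Vout = 0.00959616 V = 9.5962 mV

9.5962 mV


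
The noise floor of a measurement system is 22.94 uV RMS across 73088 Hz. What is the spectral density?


Noise spectral density = Vrms / sqrt(BW).
NSD = 22.94 / sqrt(73088)
NSD = 22.94 / 270.3479
NSD = 0.0849 uV/sqrt(Hz)

0.0849 uV/sqrt(Hz)


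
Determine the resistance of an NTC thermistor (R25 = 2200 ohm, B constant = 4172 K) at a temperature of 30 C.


NTC thermistor equation: Rt = R25 * exp(B * (1/T - 1/T25)).
T in Kelvin: 303.15 K, T25 = 298.15 K
1/T - 1/T25 = 1/303.15 - 1/298.15 = -5.532e-05
B * (1/T - 1/T25) = 4172 * -5.532e-05 = -0.2308
Rt = 2200 * exp(-0.2308) = 1746.6 ohm

1746.6 ohm


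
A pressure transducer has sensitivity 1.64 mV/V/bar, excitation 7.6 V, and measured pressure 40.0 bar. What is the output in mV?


Output = sensitivity * Vex * P.
Vout = 1.64 * 7.6 * 40.0
Vout = 12.464 * 40.0
Vout = 498.56 mV

498.56 mV


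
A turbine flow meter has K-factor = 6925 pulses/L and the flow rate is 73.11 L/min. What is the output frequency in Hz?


Frequency = K * Q / 60 (converting L/min to L/s).
f = 6925 * 73.11 / 60
f = 506286.75 / 60
f = 8438.11 Hz

8438.11 Hz


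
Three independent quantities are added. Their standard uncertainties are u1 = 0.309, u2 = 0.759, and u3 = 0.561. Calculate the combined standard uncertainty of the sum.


For a sum of independent quantities, uc = sqrt(u1^2 + u2^2 + u3^2).
uc = sqrt(0.309^2 + 0.759^2 + 0.561^2)
uc = sqrt(0.095481 + 0.576081 + 0.314721)
uc = 0.9931

0.9931


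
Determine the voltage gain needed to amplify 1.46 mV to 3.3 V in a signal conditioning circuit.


Gain = Vout / Vin (converting to same units).
G = 3.3 V / 1.46 mV
G = 3300.0 mV / 1.46 mV
G = 2260.27

2260.27


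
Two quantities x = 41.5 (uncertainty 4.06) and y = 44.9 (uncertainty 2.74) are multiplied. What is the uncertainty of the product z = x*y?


For a product z = x*y, the relative uncertainty is:
uz/z = sqrt((ux/x)^2 + (uy/y)^2)
Relative uncertainties: ux/x = 4.06/41.5 = 0.097831
uy/y = 2.74/44.9 = 0.061024
z = 41.5 * 44.9 = 1863.3
uz = 1863.3 * sqrt(0.097831^2 + 0.061024^2) = 214.851

214.851


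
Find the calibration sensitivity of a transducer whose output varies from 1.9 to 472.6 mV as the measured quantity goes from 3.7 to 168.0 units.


Sensitivity = (y2 - y1) / (x2 - x1).
S = (472.6 - 1.9) / (168.0 - 3.7)
S = 470.7 / 164.3
S = 2.8649 mV/unit

2.8649 mV/unit


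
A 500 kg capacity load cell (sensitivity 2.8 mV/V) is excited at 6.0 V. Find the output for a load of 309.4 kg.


Vout = rated_output * Vex * (load / capacity).
Vout = 2.8 * 6.0 * (309.4 / 500)
Vout = 2.8 * 6.0 * 0.6188
Vout = 10.396 mV

10.396 mV


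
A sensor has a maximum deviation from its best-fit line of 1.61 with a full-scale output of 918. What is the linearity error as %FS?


Linearity error = (max deviation / full scale) * 100%.
Linearity = (1.61 / 918) * 100
Linearity = 0.175 %FS

0.175 %FS


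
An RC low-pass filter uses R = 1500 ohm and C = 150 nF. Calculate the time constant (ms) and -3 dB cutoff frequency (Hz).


Time constant: tau = R * C.
tau = 1500 * 1.50e-07 = 0.000225 s
tau = 0.225 ms
Cutoff frequency: fc = 1 / (2*pi*R*C).
fc = 1 / (2*pi*0.000225) = 707.36 Hz

tau = 0.225 ms, fc = 707.36 Hz


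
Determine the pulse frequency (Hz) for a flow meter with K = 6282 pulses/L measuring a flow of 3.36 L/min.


Frequency = K * Q / 60 (converting L/min to L/s).
f = 6282 * 3.36 / 60
f = 21107.52 / 60
f = 351.79 Hz

351.79 Hz


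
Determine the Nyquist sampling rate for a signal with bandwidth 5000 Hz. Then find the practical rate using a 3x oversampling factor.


By Nyquist theorem, fs_min = 2 * fmax.
fs_min = 2 * 5000 = 10000 Hz
Practical rate = 3 * fs_min = 3 * 10000 = 30000 Hz

fs_min = 10000 Hz, fs_practical = 30000 Hz


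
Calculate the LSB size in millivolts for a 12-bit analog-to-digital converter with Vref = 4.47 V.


The resolution (LSB) of an ADC is Vref / 2^n.
LSB = 4.47 / 2^12
LSB = 4.47 / 4096
LSB = 0.00109131 V = 1.09130859 mV

1.09130859 mV


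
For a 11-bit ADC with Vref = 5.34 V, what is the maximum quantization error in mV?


The maximum quantization error is +/- LSB/2.
LSB = Vref / 2^n = 5.34 / 2048 = 0.00260742 V
Max error = LSB / 2 = 0.00260742 / 2 = 0.00130371 V
Max error = 1.3037 mV

1.3037 mV


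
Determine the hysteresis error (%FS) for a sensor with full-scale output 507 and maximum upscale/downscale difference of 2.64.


Hysteresis = (max difference / full scale) * 100%.
H = (2.64 / 507) * 100
H = 0.521 %FS

0.521 %FS


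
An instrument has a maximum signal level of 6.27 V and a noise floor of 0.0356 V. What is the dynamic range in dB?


Dynamic range = 20 * log10(Vmax / Vnoise).
DR = 20 * log10(6.27 / 0.0356)
DR = 20 * log10(176.12)
DR = 44.92 dB

44.92 dB


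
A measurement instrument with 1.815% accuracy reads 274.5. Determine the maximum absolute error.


Absolute error = (accuracy% / 100) * reading.
Error = (1.815 / 100) * 274.5
Error = 0.01815 * 274.5
Error = 4.9822

4.9822


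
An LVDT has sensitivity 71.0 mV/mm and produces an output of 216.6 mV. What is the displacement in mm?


Displacement = Vout / sensitivity.
d = 216.6 / 71.0
d = 3.051 mm

3.051 mm


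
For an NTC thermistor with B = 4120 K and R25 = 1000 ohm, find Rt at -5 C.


NTC thermistor equation: Rt = R25 * exp(B * (1/T - 1/T25)).
T in Kelvin: 268.15 K, T25 = 298.15 K
1/T - 1/T25 = 1/268.15 - 1/298.15 = 0.00037524
B * (1/T - 1/T25) = 4120 * 0.00037524 = 1.546
Rt = 1000 * exp(1.546) = 4692.6 ohm

4692.6 ohm


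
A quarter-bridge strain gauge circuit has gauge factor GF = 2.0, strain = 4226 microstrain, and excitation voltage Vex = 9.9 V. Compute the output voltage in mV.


Quarter bridge output: Vout = (GF * epsilon * Vex) / 4.
Vout = (2.0 * 4226e-6 * 9.9) / 4
Vout = 0.0836748 / 4 V
Vout = 0.0209187 V = 20.9187 mV

20.9187 mV


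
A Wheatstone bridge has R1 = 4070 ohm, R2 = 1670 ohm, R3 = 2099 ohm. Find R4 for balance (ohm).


At balance: R1*R4 = R2*R3, so R4 = R2*R3/R1.
R4 = 1670 * 2099 / 4070
R4 = 3505330 / 4070
R4 = 861.26 ohm

861.26 ohm


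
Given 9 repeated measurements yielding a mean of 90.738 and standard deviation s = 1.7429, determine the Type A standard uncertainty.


The standard uncertainty for Type A evaluation is u = s / sqrt(n).
u = 1.7429 / sqrt(9)
u = 1.7429 / 3.0
u = 0.581

0.581


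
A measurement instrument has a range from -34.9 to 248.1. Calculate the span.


Span = upper range - lower range.
Span = 248.1 - (-34.9)
Span = 283.0

283.0


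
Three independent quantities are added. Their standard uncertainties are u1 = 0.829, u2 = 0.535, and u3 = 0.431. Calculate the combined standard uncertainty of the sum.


For a sum of independent quantities, uc = sqrt(u1^2 + u2^2 + u3^2).
uc = sqrt(0.829^2 + 0.535^2 + 0.431^2)
uc = sqrt(0.687241 + 0.286225 + 0.185761)
uc = 1.0767

1.0767


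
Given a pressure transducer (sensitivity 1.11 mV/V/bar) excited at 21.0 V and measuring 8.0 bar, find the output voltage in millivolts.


Output = sensitivity * Vex * P.
Vout = 1.11 * 21.0 * 8.0
Vout = 23.31 * 8.0
Vout = 186.48 mV

186.48 mV


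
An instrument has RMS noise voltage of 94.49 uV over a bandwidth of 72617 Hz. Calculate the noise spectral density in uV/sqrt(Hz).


Noise spectral density = Vrms / sqrt(BW).
NSD = 94.49 / sqrt(72617)
NSD = 94.49 / 269.4754
NSD = 0.3506 uV/sqrt(Hz)

0.3506 uV/sqrt(Hz)


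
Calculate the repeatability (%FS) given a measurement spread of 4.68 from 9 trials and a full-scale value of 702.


Repeatability = (spread / full scale) * 100%.
R = (4.68 / 702) * 100
R = 0.667 %FS

0.667 %FS


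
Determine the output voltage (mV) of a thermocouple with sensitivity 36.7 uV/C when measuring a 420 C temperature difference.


The thermocouple output V = sensitivity * dT.
V = 36.7 uV/C * 420 C
V = 15414.0 uV
V = 15.414 mV

15.414 mV


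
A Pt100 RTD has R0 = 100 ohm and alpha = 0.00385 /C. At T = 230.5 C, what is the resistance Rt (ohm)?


The RTD equation: Rt = R0 * (1 + alpha * T).
Rt = 100 * (1 + 0.00385 * 230.5)
Rt = 100 * (1 + 0.887425)
Rt = 100 * 1.887425
Rt = 188.742 ohm

188.742 ohm


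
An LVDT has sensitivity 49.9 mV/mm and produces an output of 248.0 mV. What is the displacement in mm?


Displacement = Vout / sensitivity.
d = 248.0 / 49.9
d = 4.97 mm

4.97 mm


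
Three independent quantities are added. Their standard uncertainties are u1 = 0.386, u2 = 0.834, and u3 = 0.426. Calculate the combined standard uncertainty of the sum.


For a sum of independent quantities, uc = sqrt(u1^2 + u2^2 + u3^2).
uc = sqrt(0.386^2 + 0.834^2 + 0.426^2)
uc = sqrt(0.148996 + 0.695556 + 0.181476)
uc = 1.0129

1.0129


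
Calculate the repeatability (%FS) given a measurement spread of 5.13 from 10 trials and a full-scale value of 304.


Repeatability = (spread / full scale) * 100%.
R = (5.13 / 304) * 100
R = 1.688 %FS

1.688 %FS


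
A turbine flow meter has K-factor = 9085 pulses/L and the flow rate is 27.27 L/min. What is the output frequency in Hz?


Frequency = K * Q / 60 (converting L/min to L/s).
f = 9085 * 27.27 / 60
f = 247747.95 / 60
f = 4129.13 Hz

4129.13 Hz


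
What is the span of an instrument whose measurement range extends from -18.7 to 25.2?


Span = upper range - lower range.
Span = 25.2 - (-18.7)
Span = 43.9

43.9


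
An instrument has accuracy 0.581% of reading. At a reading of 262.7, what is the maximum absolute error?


Absolute error = (accuracy% / 100) * reading.
Error = (0.581 / 100) * 262.7
Error = 0.00581 * 262.7
Error = 1.5263

1.5263


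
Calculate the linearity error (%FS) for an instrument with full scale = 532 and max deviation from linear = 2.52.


Linearity error = (max deviation / full scale) * 100%.
Linearity = (2.52 / 532) * 100
Linearity = 0.474 %FS

0.474 %FS


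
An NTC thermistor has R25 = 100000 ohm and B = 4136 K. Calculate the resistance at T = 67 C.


NTC thermistor equation: Rt = R25 * exp(B * (1/T - 1/T25)).
T in Kelvin: 340.15 K, T25 = 298.15 K
1/T - 1/T25 = 1/340.15 - 1/298.15 = -0.00041414
B * (1/T - 1/T25) = 4136 * -0.00041414 = -1.7129
Rt = 100000 * exp(-1.7129) = 18034.7 ohm

18034.7 ohm


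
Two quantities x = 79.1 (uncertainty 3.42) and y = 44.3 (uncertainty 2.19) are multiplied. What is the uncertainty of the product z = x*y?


For a product z = x*y, the relative uncertainty is:
uz/z = sqrt((ux/x)^2 + (uy/y)^2)
Relative uncertainties: ux/x = 3.42/79.1 = 0.043236
uy/y = 2.19/44.3 = 0.049436
z = 79.1 * 44.3 = 3504.1
uz = 3504.1 * sqrt(0.043236^2 + 0.049436^2) = 230.136

230.136


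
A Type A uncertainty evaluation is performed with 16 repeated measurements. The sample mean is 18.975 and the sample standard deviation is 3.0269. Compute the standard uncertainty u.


The standard uncertainty for Type A evaluation is u = s / sqrt(n).
u = 3.0269 / sqrt(16)
u = 3.0269 / 4.0
u = 0.7567

0.7567


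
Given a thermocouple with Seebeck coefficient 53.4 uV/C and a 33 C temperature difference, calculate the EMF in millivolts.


The thermocouple output V = sensitivity * dT.
V = 53.4 uV/C * 33 C
V = 1762.2 uV
V = 1.762 mV

1.762 mV


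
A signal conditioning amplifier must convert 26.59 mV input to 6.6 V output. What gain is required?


Gain = Vout / Vin (converting to same units).
G = 6.6 V / 26.59 mV
G = 6600.0 mV / 26.59 mV
G = 248.21

248.21


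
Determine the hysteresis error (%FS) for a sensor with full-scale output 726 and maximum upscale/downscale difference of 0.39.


Hysteresis = (max difference / full scale) * 100%.
H = (0.39 / 726) * 100
H = 0.054 %FS

0.054 %FS


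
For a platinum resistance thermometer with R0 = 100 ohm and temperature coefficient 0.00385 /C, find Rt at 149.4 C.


The RTD equation: Rt = R0 * (1 + alpha * T).
Rt = 100 * (1 + 0.00385 * 149.4)
Rt = 100 * (1 + 0.57519)
Rt = 100 * 1.57519
Rt = 157.519 ohm

157.519 ohm


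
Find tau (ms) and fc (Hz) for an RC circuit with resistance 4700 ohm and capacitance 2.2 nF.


Time constant: tau = R * C.
tau = 4700 * 2.20e-09 = 1.034e-05 s
tau = 0.0103 ms
Cutoff frequency: fc = 1 / (2*pi*R*C).
fc = 1 / (2*pi*1.034e-05) = 15392.16 Hz

tau = 0.0103 ms, fc = 15392.16 Hz


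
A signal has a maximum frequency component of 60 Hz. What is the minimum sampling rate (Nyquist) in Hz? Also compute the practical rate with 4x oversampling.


By Nyquist theorem, fs_min = 2 * fmax.
fs_min = 2 * 60 = 120 Hz
Practical rate = 4 * fs_min = 4 * 120 = 480 Hz

fs_min = 120 Hz, fs_practical = 480 Hz
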